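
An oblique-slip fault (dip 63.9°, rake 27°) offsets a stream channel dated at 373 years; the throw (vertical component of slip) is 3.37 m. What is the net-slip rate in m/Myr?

22200 m/Myr

dip-slip = throw / sin(dip) = 3.37 / sin(63.9°) = 3.753 m
net slip = dip-slip / sin(rake) = 3.753 / sin(27°) = 8.266 m
rate = 8.266 m / 373 years = 0.0222 m/yr = 22200 m/Myr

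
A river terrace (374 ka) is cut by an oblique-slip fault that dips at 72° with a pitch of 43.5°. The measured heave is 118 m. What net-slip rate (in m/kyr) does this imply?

dip-slip = heave / cos(dip) = 118 / cos(72°) = 381.9 m
net slip = dip-slip / sin(rake) = 381.9 / sin(43.5°) = 554.7 m
rate = 554.7 m / 374 ka = 0.00148 m/yr = 1.48 m/kyr

1.48 m/kyr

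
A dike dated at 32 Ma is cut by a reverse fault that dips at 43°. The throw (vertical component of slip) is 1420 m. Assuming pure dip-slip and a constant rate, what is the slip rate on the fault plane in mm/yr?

0.0651 mm/yr

dip-slip = throw / sin(dip) = 1420 m / sin(43°) = 2082 m
rate = 2082 m / 32 Ma = 0.0000651 m/yr = 0.0651 mm/yr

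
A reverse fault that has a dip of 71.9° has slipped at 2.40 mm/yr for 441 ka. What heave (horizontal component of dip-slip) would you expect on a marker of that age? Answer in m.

dip-slip = rate × time = 2.40 mm/yr × 441 ka = 1058 m
heave = dip-slip × cos(dip) = 1058 × cos(71.9°) = 329 m

329 m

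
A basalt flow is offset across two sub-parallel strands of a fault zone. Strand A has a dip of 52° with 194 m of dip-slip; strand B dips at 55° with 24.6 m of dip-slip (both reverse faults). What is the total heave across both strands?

134 m

heave_A = 194 × cos(52°) = 119.4 m
heave_B = 24.6 × cos(55°) = 14.11 m
total = 119.4 + 14.11 = 134 m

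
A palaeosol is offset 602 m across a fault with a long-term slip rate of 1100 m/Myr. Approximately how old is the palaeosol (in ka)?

547 ka

age = offset / rate = 602 m / (1100 m/Myr) = 547000 yr = 547 ka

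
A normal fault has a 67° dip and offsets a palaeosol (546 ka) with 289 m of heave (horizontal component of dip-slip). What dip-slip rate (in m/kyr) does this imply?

1.35 m/kyr

dip-slip = heave / cos(dip) = 289 m / cos(67°) = 739.6 m
rate = 739.6 m / 546 ka = 0.00135 m/yr = 1.35 m/kyr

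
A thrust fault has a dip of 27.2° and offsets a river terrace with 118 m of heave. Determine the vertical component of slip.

throw = heave × tan(dip) = 118 × tan(27.2°) = 60.6 m

60.6 m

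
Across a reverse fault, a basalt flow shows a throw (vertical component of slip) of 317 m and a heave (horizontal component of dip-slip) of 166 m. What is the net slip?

net slip = √(throw² + heave²) = √(317² + 166²) = 358 m

358 m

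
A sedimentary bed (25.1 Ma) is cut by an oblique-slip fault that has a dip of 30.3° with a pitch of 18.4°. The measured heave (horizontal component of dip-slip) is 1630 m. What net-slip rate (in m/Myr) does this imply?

238 m/Myr

dip-slip = heave / cos(dip) = 1630 / cos(30.3°) = 1888 m
net slip = dip-slip / sin(rake) = 1888 / sin(18.4°) = 5981 m
rate = 5981 m / 25.1 Ma = 0.000238 m/yr = 238 m/Myr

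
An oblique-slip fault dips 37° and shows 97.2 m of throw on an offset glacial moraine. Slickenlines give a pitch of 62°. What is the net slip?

183 m

dip-slip = throw / sin(dip) = 97.2 / sin(37°) = 161.5 m
net slip = dip-slip / sin(rake) = 161.5 / sin(62°) = 183 m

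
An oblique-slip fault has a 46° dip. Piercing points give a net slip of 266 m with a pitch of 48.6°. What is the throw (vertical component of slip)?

dip-slip = net slip × sin(rake) = 266 m × sin(48.6°) = 199.5 m
throw = dip-slip × sin(dip) = 199.5 × sin(46°) = 144 m

144 m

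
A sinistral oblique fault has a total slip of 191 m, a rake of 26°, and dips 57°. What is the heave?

dip-slip = net slip × sin(rake) = 191 m × sin(26°) = 83.73 m
heave = dip-slip × cos(dip) = 83.73 × cos(57°) = 45.6 m

45.6 m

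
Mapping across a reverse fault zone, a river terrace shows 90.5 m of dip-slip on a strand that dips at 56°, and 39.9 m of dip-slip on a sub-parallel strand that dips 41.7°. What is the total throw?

throw_A = 90.5 × sin(56°) = 75.03 m
throw_B = 39.9 × sin(41.7°) = 26.54 m
total = 75.03 + 26.54 = 102 m

102 m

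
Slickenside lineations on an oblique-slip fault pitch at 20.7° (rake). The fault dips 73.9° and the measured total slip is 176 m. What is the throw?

dip-slip = net slip × sin(rake) = 176 m × sin(20.7°) = 62.21 m
throw = dip-slip × sin(dip) = 62.21 × sin(73.9°) = 59.8 m

59.8 m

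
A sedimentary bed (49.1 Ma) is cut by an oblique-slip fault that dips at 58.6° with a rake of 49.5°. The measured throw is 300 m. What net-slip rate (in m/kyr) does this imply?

0.00941 m/kyr

dip-slip = throw / sin(dip) = 300 / sin(58.6°) = 351.5 m
net slip = dip-slip / sin(rake) = 351.5 / sin(49.5°) = 462.2 m
rate = 462.2 m / 49.1 Ma = 0.00000941 m/yr = 0.00941 m/kyr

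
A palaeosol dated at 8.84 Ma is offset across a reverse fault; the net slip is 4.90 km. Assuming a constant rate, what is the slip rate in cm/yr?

0.0554 cm/yr

rate = 4.90 km / 8.84 Ma = 0.000554 m/yr = 0.0554 cm/yr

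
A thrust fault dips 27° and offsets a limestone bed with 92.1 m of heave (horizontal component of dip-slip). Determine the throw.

throw = heave × tan(dip) = 92.1 × tan(27°) = 46.9 m

46.9 m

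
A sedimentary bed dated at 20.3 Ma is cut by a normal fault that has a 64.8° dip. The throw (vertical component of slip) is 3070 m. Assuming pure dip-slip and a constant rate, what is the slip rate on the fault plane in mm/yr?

0.167 mm/yr

dip-slip = throw / sin(dip) = 3070 m / sin(64.8°) = 3393 m
rate = 3393 m / 20.3 Ma = 0.000167 m/yr = 0.167 mm/yr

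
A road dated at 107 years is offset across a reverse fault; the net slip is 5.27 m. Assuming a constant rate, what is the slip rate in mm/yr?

49.3 mm/yr

rate = 5.27 m / 107 years = 0.0493 m/yr = 49.3 mm/yr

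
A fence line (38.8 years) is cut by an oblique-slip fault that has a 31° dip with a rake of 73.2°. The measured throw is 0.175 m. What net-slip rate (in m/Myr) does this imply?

9150 m/Myr

dip-slip = throw / sin(dip) = 0.175 / sin(31°) = 0.3398 m
net slip = dip-slip / sin(rake) = 0.3398 / sin(73.2°) = 0.3549 m
rate = 0.3549 m / 38.8 years = 0.00915 m/yr = 9150 m/Myr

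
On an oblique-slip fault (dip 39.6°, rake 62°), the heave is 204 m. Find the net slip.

dip-slip = heave / cos(dip) = 204 / cos(39.6°) = 264.8 m
net slip = dip-slip / sin(rake) = 264.8 / sin(62°) = 300 m

300 m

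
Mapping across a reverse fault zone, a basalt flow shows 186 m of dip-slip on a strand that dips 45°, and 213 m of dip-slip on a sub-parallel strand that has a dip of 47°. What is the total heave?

277 m

heave_A = 186 × cos(45°) = 131.5 m
heave_B = 213 × cos(47°) = 145.3 m
total = 131.5 + 145.3 = 277 m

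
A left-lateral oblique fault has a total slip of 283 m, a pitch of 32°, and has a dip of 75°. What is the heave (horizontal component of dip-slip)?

dip-slip = net slip × sin(rake) = 283 m × sin(32°) = 150 m
heave = dip-slip × cos(dip) = 150 × cos(75°) = 38.8 m

38.8 m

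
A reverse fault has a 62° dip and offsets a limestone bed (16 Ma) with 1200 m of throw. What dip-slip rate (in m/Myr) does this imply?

84.9 m/Myr

dip-slip = throw / sin(dip) = 1200 m / sin(62°) = 1359 m
rate = 1359 m / 16 Ma = 0.0000849 m/yr = 84.9 m/Myr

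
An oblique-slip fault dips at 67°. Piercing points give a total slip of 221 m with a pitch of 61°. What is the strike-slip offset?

107 m

strike-slip = net slip × cos(rake) = 221 m × cos(61°) = 107 m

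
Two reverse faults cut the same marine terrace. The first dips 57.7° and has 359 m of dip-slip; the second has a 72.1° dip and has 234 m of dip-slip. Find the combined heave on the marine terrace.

264 m

heave_A = 359 × cos(57.7°) = 191.8 m
heave_B = 234 × cos(72.1°) = 71.92 m
total = 191.8 + 71.92 = 264 m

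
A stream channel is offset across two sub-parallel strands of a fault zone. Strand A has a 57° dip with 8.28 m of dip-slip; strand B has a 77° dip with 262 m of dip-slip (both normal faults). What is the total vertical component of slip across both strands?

262 m

throw_A = 8.28 × sin(57°) = 6.944 m
throw_B = 262 × sin(77°) = 255.3 m
total = 6.944 + 255.3 = 262 m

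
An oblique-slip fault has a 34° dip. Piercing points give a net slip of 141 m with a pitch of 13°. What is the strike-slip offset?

strike-slip = net slip × cos(rake) = 141 m × cos(13°) = 137 m

137 m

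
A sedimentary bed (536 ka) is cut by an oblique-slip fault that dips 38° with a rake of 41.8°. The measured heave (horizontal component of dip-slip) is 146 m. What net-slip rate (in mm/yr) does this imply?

dip-slip = heave / cos(dip) = 146 / cos(38°) = 185.3 m
net slip = dip-slip / sin(rake) = 185.3 / sin(41.8°) = 278 m
rate = 278 m / 536 ka = 0.000519 m/yr = 0.519 mm/yr

0.519 mm/yr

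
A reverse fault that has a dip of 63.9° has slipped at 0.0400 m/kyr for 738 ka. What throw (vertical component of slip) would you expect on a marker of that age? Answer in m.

dip-slip = rate × time = 0.0400 m/kyr × 738 ka = 29.52 m
throw = dip-slip × sin(dip) = 29.52 × sin(63.9°) = 26.5 m

26.5 m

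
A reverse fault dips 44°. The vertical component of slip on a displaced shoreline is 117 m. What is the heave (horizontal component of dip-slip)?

121 m

heave = throw / tan(dip) = 117 / tan(44°) = 121 m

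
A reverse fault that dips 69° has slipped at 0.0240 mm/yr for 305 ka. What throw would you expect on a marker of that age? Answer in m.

dip-slip = rate × time = 0.0240 mm/yr × 305 ka = 7.320 m
throw = dip-slip × sin(dip) = 7.320 × sin(69°) = 6.83 m

6.83 m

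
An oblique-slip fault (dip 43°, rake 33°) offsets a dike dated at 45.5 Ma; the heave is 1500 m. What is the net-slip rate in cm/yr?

0.00828 cm/yr

dip-slip = heave / cos(dip) = 1500 / cos(43°) = 2051 m
net slip = dip-slip / sin(rake) = 2051 / sin(33°) = 3766 m
rate = 3766 m / 45.5 Ma = 0.0000828 m/yr = 0.00828 cm/yr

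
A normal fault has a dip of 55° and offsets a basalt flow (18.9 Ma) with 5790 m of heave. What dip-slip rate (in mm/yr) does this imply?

0.534 mm/yr

dip-slip = heave / cos(dip) = 5790 m / cos(55°) = 10090 m
rate = 10090 m / 18.9 Ma = 0.000534 m/yr = 0.534 mm/yr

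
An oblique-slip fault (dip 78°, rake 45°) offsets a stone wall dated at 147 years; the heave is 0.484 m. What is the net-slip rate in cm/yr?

2.24 cm/yr

dip-slip = heave / cos(dip) = 0.484 / cos(78°) = 2.328 m
net slip = dip-slip / sin(rake) = 2.328 / sin(45°) = 3.292 m
rate = 3.292 m / 147 years = 0.0224 m/yr = 2.24 cm/yr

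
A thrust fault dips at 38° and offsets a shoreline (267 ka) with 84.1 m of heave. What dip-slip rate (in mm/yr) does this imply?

dip-slip = heave / cos(dip) = 84.1 m / cos(38°) = 106.7 m
rate = 106.7 m / 267 ka = 0.000400 m/yr = 0.400 mm/yr

0.400 mm/yr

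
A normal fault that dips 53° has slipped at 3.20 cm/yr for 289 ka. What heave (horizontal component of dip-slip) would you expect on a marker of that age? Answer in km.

dip-slip = rate × time = 3.20 cm/yr × 289 ka = 9248 m
heave = dip-slip × cos(dip) = 9248 × cos(53°) = 5570 m = 5.57 km

5.57 km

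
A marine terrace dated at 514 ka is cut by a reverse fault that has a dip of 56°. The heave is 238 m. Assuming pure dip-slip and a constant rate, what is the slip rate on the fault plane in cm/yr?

dip-slip = heave / cos(dip) = 238 m / cos(56°) = 425.6 m
rate = 425.6 m / 514 ka = 0.000828 m/yr = 0.0828 cm/yr

0.0828 cm/yr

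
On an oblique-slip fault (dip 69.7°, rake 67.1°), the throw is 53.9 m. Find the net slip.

62.4 m

dip-slip = throw / sin(dip) = 53.9 / sin(69.7°) = 57.47 m
net slip = dip-slip / sin(rake) = 57.47 / sin(67.1°) = 62.4 m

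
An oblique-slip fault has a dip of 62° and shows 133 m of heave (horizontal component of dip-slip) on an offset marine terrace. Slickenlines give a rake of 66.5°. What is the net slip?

309 m

dip-slip = heave / cos(dip) = 133 / cos(62°) = 283.3 m
net slip = dip-slip / sin(rake) = 283.3 / sin(66.5°) = 309 m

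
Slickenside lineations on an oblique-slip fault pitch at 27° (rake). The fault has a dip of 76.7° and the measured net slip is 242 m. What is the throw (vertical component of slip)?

dip-slip = net slip × sin(rake) = 242 m × sin(27°) = 109.9 m
throw = dip-slip × sin(dip) = 109.9 × sin(76.7°) = 107 m

107 m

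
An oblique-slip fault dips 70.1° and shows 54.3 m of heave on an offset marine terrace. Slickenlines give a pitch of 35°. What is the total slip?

dip-slip = heave / cos(dip) = 54.3 / cos(70.1°) = 159.5 m
net slip = dip-slip / sin(rake) = 159.5 / sin(35°) = 278 m

278 m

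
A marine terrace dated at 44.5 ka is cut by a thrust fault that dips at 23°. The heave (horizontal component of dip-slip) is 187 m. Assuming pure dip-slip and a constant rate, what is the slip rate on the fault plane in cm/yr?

dip-slip = heave / cos(dip) = 187 m / cos(23°) = 203.1 m
rate = 203.1 m / 44.5 ka = 0.00457 m/yr = 0.457 cm/yr

0.457 cm/yr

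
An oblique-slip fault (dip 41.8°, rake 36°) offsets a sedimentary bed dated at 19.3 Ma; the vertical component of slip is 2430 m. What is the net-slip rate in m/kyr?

0.321 m/kyr

dip-slip = throw / sin(dip) = 2430 / sin(41.8°) = 3646 m
net slip = dip-slip / sin(rake) = 3646 / sin(36°) = 6202 m
rate = 6202 m / 19.3 Ma = 0.000321 m/yr = 0.321 m/kyr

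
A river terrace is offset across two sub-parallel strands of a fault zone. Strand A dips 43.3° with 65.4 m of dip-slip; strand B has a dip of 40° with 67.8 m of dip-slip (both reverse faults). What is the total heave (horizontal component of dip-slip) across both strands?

99.5 m

heave_A = 65.4 × cos(43.3°) = 47.60 m
heave_B = 67.8 × cos(40°) = 51.94 m
total = 47.60 + 51.94 = 99.5 m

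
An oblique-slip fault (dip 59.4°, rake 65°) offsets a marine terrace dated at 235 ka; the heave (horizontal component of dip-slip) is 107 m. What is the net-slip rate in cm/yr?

0.0987 cm/yr

dip-slip = heave / cos(dip) = 107 / cos(59.4°) = 210.2 m
net slip = dip-slip / sin(rake) = 210.2 / sin(65°) = 231.9 m
rate = 231.9 m / 235 ka = 0.000987 m/yr = 0.0987 cm/yr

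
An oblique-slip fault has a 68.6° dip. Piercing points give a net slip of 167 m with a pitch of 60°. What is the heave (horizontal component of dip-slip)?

dip-slip = net slip × sin(rake) = 167 m × sin(60°) = 144.6 m
heave = dip-slip × cos(dip) = 144.6 × cos(68.6°) = 52.8 m

52.8 m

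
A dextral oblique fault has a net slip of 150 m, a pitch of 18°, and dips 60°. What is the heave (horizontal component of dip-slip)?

23.2 m

dip-slip = net slip × sin(rake) = 150 m × sin(18°) = 46.35 m
heave = dip-slip × cos(dip) = 46.35 × cos(60°) = 23.2 m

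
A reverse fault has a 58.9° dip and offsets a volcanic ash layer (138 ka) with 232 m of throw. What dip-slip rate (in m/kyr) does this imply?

dip-slip = throw / sin(dip) = 232 m / sin(58.9°) = 270.9 m
rate = 270.9 m / 138 ka = 0.00196 m/yr = 1.96 m/kyr

1.96 m/kyr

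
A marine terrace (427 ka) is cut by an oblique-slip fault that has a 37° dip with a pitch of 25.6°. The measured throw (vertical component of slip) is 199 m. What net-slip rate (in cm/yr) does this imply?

dip-slip = throw / sin(dip) = 199 / sin(37°) = 330.7 m
net slip = dip-slip / sin(rake) = 330.7 / sin(25.6°) = 765.3 m
rate = 765.3 m / 427 ka = 0.00179 m/yr = 0.179 cm/yr

0.179 cm/yr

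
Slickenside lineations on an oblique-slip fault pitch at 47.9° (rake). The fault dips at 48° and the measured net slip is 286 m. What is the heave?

dip-slip = net slip × sin(rake) = 286 m × sin(47.9°) = 212.2 m
heave = dip-slip × cos(dip) = 212.2 × cos(48°) = 142 m

142 m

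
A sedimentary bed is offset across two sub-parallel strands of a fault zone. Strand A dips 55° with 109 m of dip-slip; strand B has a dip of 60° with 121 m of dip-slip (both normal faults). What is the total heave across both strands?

123 m

heave_A = 109 × cos(55°) = 62.52 m
heave_B = 121 × cos(60°) = 60.50 m
total = 62.52 + 60.50 = 123 m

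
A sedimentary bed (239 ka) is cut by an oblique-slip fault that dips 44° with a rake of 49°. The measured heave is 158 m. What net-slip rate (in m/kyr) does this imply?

1.22 m/kyr

dip-slip = heave / cos(dip) = 158 / cos(44°) = 219.6 m
net slip = dip-slip / sin(rake) = 219.6 / sin(49°) = 291 m
rate = 291 m / 239 ka = 0.00122 m/yr = 1.22 m/kyr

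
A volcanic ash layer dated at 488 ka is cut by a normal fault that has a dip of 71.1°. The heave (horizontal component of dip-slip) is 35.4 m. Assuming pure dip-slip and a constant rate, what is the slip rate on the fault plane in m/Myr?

224 m/Myr

dip-slip = heave / cos(dip) = 35.4 m / cos(71.1°) = 109.3 m
rate = 109.3 m / 488 ka = 0.000224 m/yr = 224 m/Myr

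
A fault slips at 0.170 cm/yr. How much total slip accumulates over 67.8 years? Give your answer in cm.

slip = rate × time = 0.170 cm/yr × 67.8 years = 0.115 m = 11.5 cm

11.5 cm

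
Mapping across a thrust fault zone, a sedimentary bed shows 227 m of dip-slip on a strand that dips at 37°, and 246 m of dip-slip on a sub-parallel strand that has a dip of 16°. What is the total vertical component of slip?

204 m

throw_A = 227 × sin(37°) = 136.6 m
throw_B = 246 × sin(16°) = 67.81 m
total = 136.6 + 67.81 = 204 m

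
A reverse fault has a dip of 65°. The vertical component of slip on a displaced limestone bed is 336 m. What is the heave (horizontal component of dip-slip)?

heave = throw / tan(dip) = 336 / tan(65°) = 157 m

157 m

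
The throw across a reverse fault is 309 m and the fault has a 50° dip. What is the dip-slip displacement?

dip-slip = throw / sin(dip) = 309 / sin(50°) = 403 m

403 m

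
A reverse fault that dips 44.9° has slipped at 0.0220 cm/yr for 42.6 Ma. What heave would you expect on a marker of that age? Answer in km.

6.64 km

dip-slip = rate × time = 0.0220 cm/yr × 42.6 Ma = 9372 m
heave = dip-slip × cos(dip) = 9372 × cos(44.9°) = 6640 m = 6.64 km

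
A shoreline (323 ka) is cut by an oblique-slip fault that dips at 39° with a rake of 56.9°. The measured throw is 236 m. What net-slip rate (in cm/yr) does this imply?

0.139 cm/yr

dip-slip = throw / sin(dip) = 236 / sin(39°) = 375 m
net slip = dip-slip / sin(rake) = 375 / sin(56.9°) = 447.7 m
rate = 447.7 m / 323 ka = 0.00139 m/yr = 0.139 cm/yr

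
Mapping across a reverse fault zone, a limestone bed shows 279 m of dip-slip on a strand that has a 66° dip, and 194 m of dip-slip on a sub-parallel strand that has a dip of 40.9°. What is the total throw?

382 m

throw_A = 279 × sin(66°) = 254.9 m
throw_B = 194 × sin(40.9°) = 127 m
total = 254.9 + 127 = 382 m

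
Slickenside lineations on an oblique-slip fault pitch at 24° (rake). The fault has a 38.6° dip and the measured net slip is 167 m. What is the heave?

dip-slip = net slip × sin(rake) = 167 m × sin(24°) = 67.93 m
heave = dip-slip × cos(dip) = 67.93 × cos(38.6°) = 53.1 m

53.1 m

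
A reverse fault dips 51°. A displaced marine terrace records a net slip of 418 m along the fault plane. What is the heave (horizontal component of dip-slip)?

263 m

heave = dip-slip × cos(dip) = 418 m × cos(51°) = 263 m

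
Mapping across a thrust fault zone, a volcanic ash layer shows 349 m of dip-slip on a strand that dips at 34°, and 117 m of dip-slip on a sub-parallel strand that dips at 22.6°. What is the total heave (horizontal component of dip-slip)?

heave_A = 349 × cos(34°) = 289.3 m
heave_B = 117 × cos(22.6°) = 108 m
total = 289.3 + 108 = 397 m

397 m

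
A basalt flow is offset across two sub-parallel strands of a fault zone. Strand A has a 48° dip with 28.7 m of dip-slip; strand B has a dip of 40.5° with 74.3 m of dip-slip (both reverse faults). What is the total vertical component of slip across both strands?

throw_A = 28.7 × sin(48°) = 21.33 m
throw_B = 74.3 × sin(40.5°) = 48.25 m
total = 21.33 + 48.25 = 69.6 m

69.6 m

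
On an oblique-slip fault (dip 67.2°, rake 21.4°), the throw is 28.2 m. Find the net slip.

dip-slip = throw / sin(dip) = 28.2 / sin(67.2°) = 30.59 m
net slip = dip-slip / sin(rake) = 30.59 / sin(21.4°) = 83.8 m

83.8 m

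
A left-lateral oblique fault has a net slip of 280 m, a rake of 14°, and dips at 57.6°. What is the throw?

57.2 m

dip-slip = net slip × sin(rake) = 280 m × sin(14°) = 67.74 m
throw = dip-slip × sin(dip) = 67.74 × sin(57.6°) = 57.2 m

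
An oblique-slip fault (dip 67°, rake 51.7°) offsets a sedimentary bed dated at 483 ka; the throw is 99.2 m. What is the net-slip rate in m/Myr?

dip-slip = throw / sin(dip) = 99.2 / sin(67°) = 107.8 m
net slip = dip-slip / sin(rake) = 107.8 / sin(51.7°) = 137.3 m
rate = 137.3 m / 483 ka = 0.000284 m/yr = 284 m/Myr

284 m/Myr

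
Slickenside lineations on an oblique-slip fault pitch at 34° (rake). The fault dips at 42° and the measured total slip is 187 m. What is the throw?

70 m

dip-slip = net slip × sin(rake) = 187 m × sin(34°) = 104.6 m
throw = dip-slip × sin(dip) = 104.6 × sin(42°) = 70 m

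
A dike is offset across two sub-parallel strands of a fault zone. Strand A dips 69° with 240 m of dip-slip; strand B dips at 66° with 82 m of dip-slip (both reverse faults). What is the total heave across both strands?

119 m

heave_A = 240 × cos(69°) = 86.01 m
heave_B = 82 × cos(66°) = 33.35 m
total = 86.01 + 33.35 = 119 m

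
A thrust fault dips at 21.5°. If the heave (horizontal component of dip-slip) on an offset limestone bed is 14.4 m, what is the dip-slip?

15.5 m

dip-slip = heave / cos(dip) = 14.4 / cos(21.5°) = 15.5 m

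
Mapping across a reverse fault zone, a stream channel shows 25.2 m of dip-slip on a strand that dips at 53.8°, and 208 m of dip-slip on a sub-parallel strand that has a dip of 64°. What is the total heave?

heave_A = 25.2 × cos(53.8°) = 14.88 m
heave_B = 208 × cos(64°) = 91.18 m
total = 14.88 + 91.18 = 106 m

106 m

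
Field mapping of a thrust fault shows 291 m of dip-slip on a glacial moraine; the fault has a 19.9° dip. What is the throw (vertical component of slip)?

throw = dip-slip × sin(dip) = 291 m × sin(19.9°) = 99.1 m

99.1 m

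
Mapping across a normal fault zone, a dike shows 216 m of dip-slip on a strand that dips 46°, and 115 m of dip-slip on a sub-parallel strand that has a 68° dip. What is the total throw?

262 m

throw_A = 216 × sin(46°) = 155.4 m
throw_B = 115 × sin(68°) = 106.6 m
total = 155.4 + 106.6 = 262 m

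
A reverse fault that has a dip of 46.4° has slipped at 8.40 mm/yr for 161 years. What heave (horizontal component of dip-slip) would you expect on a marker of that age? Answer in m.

dip-slip = rate × time = 8.40 mm/yr × 161 years = 1.352 m
heave = dip-slip × cos(dip) = 1.352 × cos(46.4°) = 0.933 m

0.933 m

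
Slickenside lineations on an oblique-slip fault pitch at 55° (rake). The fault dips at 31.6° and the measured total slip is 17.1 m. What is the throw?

7.34 m

dip-slip = net slip × sin(rake) = 17.1 m × sin(55°) = 14.01 m
throw = dip-slip × sin(dip) = 14.01 × sin(31.6°) = 7.34 m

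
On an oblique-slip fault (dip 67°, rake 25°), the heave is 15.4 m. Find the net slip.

dip-slip = heave / cos(dip) = 15.4 / cos(67°) = 39.41 m
net slip = dip-slip / sin(rake) = 39.41 / sin(25°) = 93.3 m

93.3 m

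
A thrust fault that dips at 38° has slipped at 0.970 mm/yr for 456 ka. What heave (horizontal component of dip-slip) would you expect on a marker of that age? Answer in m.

349 m

dip-slip = rate × time = 0.970 mm/yr × 456 ka = 442.3 m
heave = dip-slip × cos(dip) = 442.3 × cos(38°) = 349 m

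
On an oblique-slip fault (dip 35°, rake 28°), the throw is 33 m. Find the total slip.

dip-slip = throw / sin(dip) = 33 / sin(35°) = 57.53 m
net slip = dip-slip / sin(rake) = 57.53 / sin(28°) = 123 m

123 m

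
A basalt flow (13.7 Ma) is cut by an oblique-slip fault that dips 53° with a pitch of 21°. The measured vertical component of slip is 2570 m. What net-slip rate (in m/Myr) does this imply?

dip-slip = throw / sin(dip) = 2570 / sin(53°) = 3218 m
net slip = dip-slip / sin(rake) = 3218 / sin(21°) = 8980 m
rate = 8980 m / 13.7 Ma = 0.000655 m/yr = 655 m/Myr

655 m/Myr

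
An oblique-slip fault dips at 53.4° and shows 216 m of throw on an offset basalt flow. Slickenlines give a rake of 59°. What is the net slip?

dip-slip = throw / sin(dip) = 216 / sin(53.4°) = 269.1 m
net slip = dip-slip / sin(rake) = 269.1 / sin(59°) = 314 m

314 m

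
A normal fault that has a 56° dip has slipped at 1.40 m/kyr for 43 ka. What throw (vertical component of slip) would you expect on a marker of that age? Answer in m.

dip-slip = rate × time = 1.40 m/kyr × 43 ka = 60.20 m
throw = dip-slip × sin(dip) = 60.20 × sin(56°) = 49.9 m

49.9 m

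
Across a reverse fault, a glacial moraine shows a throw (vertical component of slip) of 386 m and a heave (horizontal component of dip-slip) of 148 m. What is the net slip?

net slip = √(throw² + heave²) = √(386² + 148²) = 413 m

413 m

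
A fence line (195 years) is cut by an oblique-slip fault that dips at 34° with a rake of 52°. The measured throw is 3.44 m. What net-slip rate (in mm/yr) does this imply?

dip-slip = throw / sin(dip) = 3.44 / sin(34°) = 6.152 m
net slip = dip-slip / sin(rake) = 6.152 / sin(52°) = 7.807 m
rate = 7.807 m / 195 years = 0.0400 m/yr = 40 mm/yr

40 mm/yr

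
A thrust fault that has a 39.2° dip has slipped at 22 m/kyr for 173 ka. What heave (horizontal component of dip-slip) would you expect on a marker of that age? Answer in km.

dip-slip = rate × time = 22 m/kyr × 173 ka = 3806 m
heave = dip-slip × cos(dip) = 3806 × cos(39.2°) = 2950 m = 2.95 km

2.95 km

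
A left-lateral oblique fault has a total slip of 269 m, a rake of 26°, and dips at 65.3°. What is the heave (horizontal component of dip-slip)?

dip-slip = net slip × sin(rake) = 269 m × sin(26°) = 117.9 m
heave = dip-slip × cos(dip) = 117.9 × cos(65.3°) = 49.3 m

49.3 m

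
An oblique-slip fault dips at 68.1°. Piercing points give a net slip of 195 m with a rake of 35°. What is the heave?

41.7 m

dip-slip = net slip × sin(rake) = 195 m × sin(35°) = 111.8 m
heave = dip-slip × cos(dip) = 111.8 × cos(68.1°) = 41.7 m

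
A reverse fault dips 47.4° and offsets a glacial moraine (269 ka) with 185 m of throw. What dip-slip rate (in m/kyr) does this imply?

dip-slip = throw / sin(dip) = 185 m / sin(47.4°) = 251.3 m
rate = 251.3 m / 269 ka = 0.000934 m/yr = 0.934 m/kyr

0.934 m/kyr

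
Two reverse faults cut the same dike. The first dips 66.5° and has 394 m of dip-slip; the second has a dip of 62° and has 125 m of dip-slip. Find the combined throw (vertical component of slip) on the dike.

throw_A = 394 × sin(66.5°) = 361.3 m
throw_B = 125 × sin(62°) = 110.4 m
total = 361.3 + 110.4 = 472 m

472 m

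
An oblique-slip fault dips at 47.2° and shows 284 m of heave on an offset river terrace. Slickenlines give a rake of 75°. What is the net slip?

dip-slip = heave / cos(dip) = 284 / cos(47.2°) = 418 m
net slip = dip-slip / sin(rake) = 418 / sin(75°) = 433 m

433 m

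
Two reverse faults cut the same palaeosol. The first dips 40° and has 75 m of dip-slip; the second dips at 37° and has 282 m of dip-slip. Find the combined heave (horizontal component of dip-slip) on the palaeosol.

283 m

heave_A = 75 × cos(40°) = 57.45 m
heave_B = 282 × cos(37°) = 225.2 m
total = 57.45 + 225.2 = 283 m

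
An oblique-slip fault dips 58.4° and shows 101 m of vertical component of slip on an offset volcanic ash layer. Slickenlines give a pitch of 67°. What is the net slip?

129 m

dip-slip = throw / sin(dip) = 101 / sin(58.4°) = 118.6 m
net slip = dip-slip / sin(rake) = 118.6 / sin(67°) = 129 m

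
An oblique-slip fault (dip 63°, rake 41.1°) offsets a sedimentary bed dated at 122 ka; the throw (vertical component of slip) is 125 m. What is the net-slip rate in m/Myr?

1750 m/Myr

dip-slip = throw / sin(dip) = 125 / sin(63°) = 140.3 m
net slip = dip-slip / sin(rake) = 140.3 / sin(41.1°) = 213.4 m
rate = 213.4 m / 122 ka = 0.00175 m/yr = 1750 m/Myr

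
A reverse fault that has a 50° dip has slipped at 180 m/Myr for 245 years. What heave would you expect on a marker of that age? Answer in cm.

2.83 cm

dip-slip = rate × time = 180 m/Myr × 245 years = 0.04410 m
heave = dip-slip × cos(dip) = 0.04410 × cos(50°) = 0.0283 m = 2.83 cm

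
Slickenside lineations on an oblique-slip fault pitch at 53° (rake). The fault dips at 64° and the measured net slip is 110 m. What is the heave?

dip-slip = net slip × sin(rake) = 110 m × sin(53°) = 87.85 m
heave = dip-slip × cos(dip) = 87.85 × cos(64°) = 38.5 m

38.5 m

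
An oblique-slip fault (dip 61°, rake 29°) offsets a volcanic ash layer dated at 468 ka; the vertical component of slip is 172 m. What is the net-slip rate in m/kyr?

0.867 m/kyr

dip-slip = throw / sin(dip) = 172 / sin(61°) = 196.7 m
net slip = dip-slip / sin(rake) = 196.7 / sin(29°) = 405.6 m
rate = 405.6 m / 468 ka = 0.000867 m/yr = 0.867 m/kyr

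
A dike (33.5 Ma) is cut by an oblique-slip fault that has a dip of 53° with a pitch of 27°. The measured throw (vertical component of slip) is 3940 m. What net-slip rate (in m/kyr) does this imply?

dip-slip = throw / sin(dip) = 3940 / sin(53°) = 4933 m
net slip = dip-slip / sin(rake) = 4933 / sin(27°) = 10870 m
rate = 10870 m / 33.5 Ma = 0.000324 m/yr = 0.324 m/kyr

0.324 m/kyr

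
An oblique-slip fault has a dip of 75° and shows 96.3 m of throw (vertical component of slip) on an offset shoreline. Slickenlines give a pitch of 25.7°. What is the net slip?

dip-slip = throw / sin(dip) = 96.3 / sin(75°) = 99.70 m
net slip = dip-slip / sin(rake) = 99.70 / sin(25.7°) = 230 m

230 m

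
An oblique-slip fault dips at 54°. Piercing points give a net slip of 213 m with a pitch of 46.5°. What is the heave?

90.8 m

dip-slip = net slip × sin(rake) = 213 m × sin(46.5°) = 154.5 m
heave = dip-slip × cos(dip) = 154.5 × cos(54°) = 90.8 m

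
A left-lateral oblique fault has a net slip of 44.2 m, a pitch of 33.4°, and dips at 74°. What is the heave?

dip-slip = net slip × sin(rake) = 44.2 m × sin(33.4°) = 24.33 m
heave = dip-slip × cos(dip) = 24.33 × cos(74°) = 6.71 m

6.71 m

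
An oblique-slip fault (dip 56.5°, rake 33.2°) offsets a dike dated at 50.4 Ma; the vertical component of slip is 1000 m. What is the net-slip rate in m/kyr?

0.0435 m/kyr

dip-slip = throw / sin(dip) = 1000 / sin(56.5°) = 1199 m
net slip = dip-slip / sin(rake) = 1199 / sin(33.2°) = 2190 m
rate = 2190 m / 50.4 Ma = 0.0000435 m/yr = 0.0435 m/kyr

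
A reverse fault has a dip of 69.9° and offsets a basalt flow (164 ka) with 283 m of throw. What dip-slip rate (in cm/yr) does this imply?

dip-slip = throw / sin(dip) = 283 m / sin(69.9°) = 301.4 m
rate = 301.4 m / 164 ka = 0.00184 m/yr = 0.184 cm/yr

0.184 cm/yr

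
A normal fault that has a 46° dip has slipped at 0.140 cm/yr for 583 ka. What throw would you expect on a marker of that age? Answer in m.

587 m

dip-slip = rate × time = 0.140 cm/yr × 583 ka = 816.2 m
throw = dip-slip × sin(dip) = 816.2 × sin(46°) = 587 m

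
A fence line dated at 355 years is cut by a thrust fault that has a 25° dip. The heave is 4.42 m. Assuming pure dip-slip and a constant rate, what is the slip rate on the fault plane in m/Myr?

dip-slip = heave / cos(dip) = 4.42 m / cos(25°) = 4.877 m
rate = 4.877 m / 355 years = 0.0137 m/yr = 13700 m/Myr

13700 m/Myr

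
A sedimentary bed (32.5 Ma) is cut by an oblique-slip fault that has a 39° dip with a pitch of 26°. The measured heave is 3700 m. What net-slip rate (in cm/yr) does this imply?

dip-slip = heave / cos(dip) = 3700 / cos(39°) = 4761 m
net slip = dip-slip / sin(rake) = 4761 / sin(26°) = 10860 m
rate = 10860 m / 32.5 Ma = 0.000334 m/yr = 0.0334 cm/yr

0.0334 cm/yr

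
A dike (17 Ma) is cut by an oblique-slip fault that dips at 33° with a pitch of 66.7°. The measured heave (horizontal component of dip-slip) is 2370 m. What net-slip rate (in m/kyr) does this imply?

0.181 m/kyr

dip-slip = heave / cos(dip) = 2370 / cos(33°) = 2826 m
net slip = dip-slip / sin(rake) = 2826 / sin(66.7°) = 3077 m
rate = 3077 m / 17 Ma = 0.000181 m/yr = 0.181 m/kyr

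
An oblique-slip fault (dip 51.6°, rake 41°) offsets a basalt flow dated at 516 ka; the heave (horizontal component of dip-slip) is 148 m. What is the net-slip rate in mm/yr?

dip-slip = heave / cos(dip) = 148 / cos(51.6°) = 238.3 m
net slip = dip-slip / sin(rake) = 238.3 / sin(41°) = 363.2 m
rate = 363.2 m / 516 ka = 0.000704 m/yr = 0.704 mm/yr

0.704 mm/yr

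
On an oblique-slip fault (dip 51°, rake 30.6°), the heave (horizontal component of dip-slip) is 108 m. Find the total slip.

337 m

dip-slip = heave / cos(dip) = 108 / cos(51°) = 171.6 m
net slip = dip-slip / sin(rake) = 171.6 / sin(30.6°) = 337 m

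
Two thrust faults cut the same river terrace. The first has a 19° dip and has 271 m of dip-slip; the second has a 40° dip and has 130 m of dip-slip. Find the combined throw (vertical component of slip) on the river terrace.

throw_A = 271 × sin(19°) = 88.23 m
throw_B = 130 × sin(40°) = 83.56 m
total = 88.23 + 83.56 = 172 m

172 m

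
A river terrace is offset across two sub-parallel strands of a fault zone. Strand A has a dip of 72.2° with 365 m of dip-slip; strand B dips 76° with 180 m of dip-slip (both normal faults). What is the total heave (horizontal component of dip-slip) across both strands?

heave_A = 365 × cos(72.2°) = 111.6 m
heave_B = 180 × cos(76°) = 43.55 m
total = 111.6 + 43.55 = 155 m

155 m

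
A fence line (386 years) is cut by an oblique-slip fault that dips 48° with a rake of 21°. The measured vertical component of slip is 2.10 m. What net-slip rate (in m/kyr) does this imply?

20.4 m/kyr

dip-slip = throw / sin(dip) = 2.10 / sin(48°) = 2.826 m
net slip = dip-slip / sin(rake) = 2.826 / sin(21°) = 7.885 m
rate = 7.885 m / 386 years = 0.0204 m/yr = 20.4 m/kyr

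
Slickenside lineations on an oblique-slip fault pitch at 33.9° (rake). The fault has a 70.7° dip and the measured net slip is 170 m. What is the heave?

dip-slip = net slip × sin(rake) = 170 m × sin(33.9°) = 94.82 m
heave = dip-slip × cos(dip) = 94.82 × cos(70.7°) = 31.3 m

31.3 m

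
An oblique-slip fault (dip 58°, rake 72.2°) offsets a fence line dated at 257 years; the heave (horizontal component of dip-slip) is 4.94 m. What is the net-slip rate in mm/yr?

dip-slip = heave / cos(dip) = 4.94 / cos(58°) = 9.322 m
net slip = dip-slip / sin(rake) = 9.322 / sin(72.2°) = 9.791 m
rate = 9.791 m / 257 years = 0.0381 m/yr = 38.1 mm/yr

38.1 mm/yr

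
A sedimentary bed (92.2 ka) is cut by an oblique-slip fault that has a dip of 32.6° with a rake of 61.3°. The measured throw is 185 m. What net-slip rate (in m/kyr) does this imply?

dip-slip = throw / sin(dip) = 185 / sin(32.6°) = 343.4 m
net slip = dip-slip / sin(rake) = 343.4 / sin(61.3°) = 391.5 m
rate = 391.5 m / 92.2 ka = 0.00425 m/yr = 4.25 m/kyr

4.25 m/kyr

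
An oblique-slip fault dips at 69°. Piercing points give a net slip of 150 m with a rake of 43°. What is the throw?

dip-slip = net slip × sin(rake) = 150 m × sin(43°) = 102.3 m
throw = dip-slip × sin(dip) = 102.3 × sin(69°) = 95.5 m

95.5 m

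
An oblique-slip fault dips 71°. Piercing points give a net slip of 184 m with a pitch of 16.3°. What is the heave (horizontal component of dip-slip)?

dip-slip = net slip × sin(rake) = 184 m × sin(16.3°) = 51.64 m
heave = dip-slip × cos(dip) = 51.64 × cos(71°) = 16.8 m

16.8 m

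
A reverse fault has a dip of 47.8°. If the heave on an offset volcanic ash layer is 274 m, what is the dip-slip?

408 m

dip-slip = heave / cos(dip) = 274 / cos(47.8°) = 408 m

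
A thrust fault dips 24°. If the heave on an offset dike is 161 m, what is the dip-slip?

176 m

dip-slip = heave / cos(dip) = 161 / cos(24°) = 176 m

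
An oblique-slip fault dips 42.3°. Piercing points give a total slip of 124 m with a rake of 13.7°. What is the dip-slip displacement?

29.4 m

dip-slip = net slip × sin(rake) = 124 m × sin(13.7°) = 29.4 m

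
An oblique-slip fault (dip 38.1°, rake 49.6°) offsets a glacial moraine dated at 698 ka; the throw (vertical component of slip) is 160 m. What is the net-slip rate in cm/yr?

0.0488 cm/yr

dip-slip = throw / sin(dip) = 160 / sin(38.1°) = 259.3 m
net slip = dip-slip / sin(rake) = 259.3 / sin(49.6°) = 340.5 m
rate = 340.5 m / 698 ka = 0.000488 m/yr = 0.0488 cm/yr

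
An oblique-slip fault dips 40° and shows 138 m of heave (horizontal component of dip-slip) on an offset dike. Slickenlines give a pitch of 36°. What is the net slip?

306 m

dip-slip = heave / cos(dip) = 138 / cos(40°) = 180.1 m
net slip = dip-slip / sin(rake) = 180.1 / sin(36°) = 306 m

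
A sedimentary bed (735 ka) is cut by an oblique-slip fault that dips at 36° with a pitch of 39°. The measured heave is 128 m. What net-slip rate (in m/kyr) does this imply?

dip-slip = heave / cos(dip) = 128 / cos(36°) = 158.2 m
net slip = dip-slip / sin(rake) = 158.2 / sin(39°) = 251.4 m
rate = 251.4 m / 735 ka = 0.000342 m/yr = 0.342 m/kyr

0.342 m/kyr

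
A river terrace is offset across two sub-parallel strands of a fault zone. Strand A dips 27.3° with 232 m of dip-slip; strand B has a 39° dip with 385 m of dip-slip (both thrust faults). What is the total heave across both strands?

heave_A = 232 × cos(27.3°) = 206.2 m
heave_B = 385 × cos(39°) = 299.2 m
total = 206.2 + 299.2 = 505 m

505 m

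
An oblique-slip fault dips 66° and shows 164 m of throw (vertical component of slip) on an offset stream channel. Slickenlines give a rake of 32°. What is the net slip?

339 m

dip-slip = throw / sin(dip) = 164 / sin(66°) = 179.5 m
net slip = dip-slip / sin(rake) = 179.5 / sin(32°) = 339 m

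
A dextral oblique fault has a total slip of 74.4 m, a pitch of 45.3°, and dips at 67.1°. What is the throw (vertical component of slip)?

dip-slip = net slip × sin(rake) = 74.4 m × sin(45.3°) = 52.88 m
throw = dip-slip × sin(dip) = 52.88 × sin(67.1°) = 48.7 m

48.7 m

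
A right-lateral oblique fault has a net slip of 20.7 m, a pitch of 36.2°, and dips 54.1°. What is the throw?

dip-slip = net slip × sin(rake) = 20.7 m × sin(36.2°) = 12.23 m
throw = dip-slip × sin(dip) = 12.23 × sin(54.1°) = 9.90 m

9.90 m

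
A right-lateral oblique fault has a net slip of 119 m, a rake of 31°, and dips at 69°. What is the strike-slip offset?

strike-slip = net slip × cos(rake) = 119 m × cos(31°) = 102 m

102 m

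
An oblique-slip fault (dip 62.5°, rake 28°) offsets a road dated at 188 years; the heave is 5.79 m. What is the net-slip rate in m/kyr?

dip-slip = heave / cos(dip) = 5.79 / cos(62.5°) = 12.54 m
net slip = dip-slip / sin(rake) = 12.54 / sin(28°) = 26.71 m
rate = 26.71 m / 188 years = 0.142 m/yr = 142 m/kyr

142 m/kyr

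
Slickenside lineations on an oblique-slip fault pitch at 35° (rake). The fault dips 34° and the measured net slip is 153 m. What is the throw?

49.1 m

dip-slip = net slip × sin(rake) = 153 m × sin(35°) = 87.76 m
throw = dip-slip × sin(dip) = 87.76 × sin(34°) = 49.1 m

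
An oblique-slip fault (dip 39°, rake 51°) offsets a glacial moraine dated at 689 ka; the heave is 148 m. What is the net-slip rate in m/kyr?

dip-slip = heave / cos(dip) = 148 / cos(39°) = 190.4 m
net slip = dip-slip / sin(rake) = 190.4 / sin(51°) = 245.1 m
rate = 245.1 m / 689 ka = 0.000356 m/yr = 0.356 m/kyr

0.356 m/kyr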